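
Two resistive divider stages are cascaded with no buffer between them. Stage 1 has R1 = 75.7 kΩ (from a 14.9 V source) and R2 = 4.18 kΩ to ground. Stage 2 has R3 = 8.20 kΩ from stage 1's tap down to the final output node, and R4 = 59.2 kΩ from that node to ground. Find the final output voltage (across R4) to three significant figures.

Stage 2 presents R3+R4 = 67.40 kΩ as a load on stage 1's tap.
Stage 1's lower leg becomes R2‖(R3+R4) = 3.936 kΩ, so V_mid = 14.9 × 3.936/79.64 = 0.7364 V.
Stage 2 is itself unloaded: V_out = V_mid × R4/(R3+R4) = 0.7364 × 59.2/67.40 = 0.647 V.

V_out ≈ 0.647 V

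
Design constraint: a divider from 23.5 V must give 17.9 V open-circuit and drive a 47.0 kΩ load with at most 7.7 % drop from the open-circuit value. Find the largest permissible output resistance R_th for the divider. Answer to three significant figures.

R_th ≤ 3.92 kΩ

Loading drop = R_th/(R_th + R_L) ≤ 0.0770, so R_th ≤ R_L · ε/(1−ε) = 47.0 kΩ × 0.0770/0.9230 = 3.92 kΩ.
(Any R1, R2 with R2/(R1+R2) = 0.762 and R1‖R2 ≤ 3.92 kΩ will meet the spec.)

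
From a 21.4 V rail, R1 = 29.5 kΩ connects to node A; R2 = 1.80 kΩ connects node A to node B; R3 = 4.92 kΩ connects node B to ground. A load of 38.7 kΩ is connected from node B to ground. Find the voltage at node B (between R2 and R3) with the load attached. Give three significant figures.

V ≈ 2.62 V

At node B, R3 is in parallel with the load: R3‖R_L = 4.365 kΩ.
Below node A the resistance is R2 + (R3‖R_L) = 6.165 kΩ, so V_A = 21.4 × 6.165/35.67 = 3.699 V.
Then V_B = V_A × (R3‖R_L)/(R2 + R3‖R_L) = 3.699 × 4.365/6.165 = 2.62 V.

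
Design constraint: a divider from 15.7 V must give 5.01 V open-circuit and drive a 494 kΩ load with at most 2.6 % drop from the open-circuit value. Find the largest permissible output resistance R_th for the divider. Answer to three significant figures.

R_th ≤ 13.2 kΩ

Loading drop = R_th/(R_th + R_L) ≤ 0.0260, so R_th ≤ R_L · ε/(1−ε) = 494 kΩ × 0.0260/0.9740 = 13.2 kΩ.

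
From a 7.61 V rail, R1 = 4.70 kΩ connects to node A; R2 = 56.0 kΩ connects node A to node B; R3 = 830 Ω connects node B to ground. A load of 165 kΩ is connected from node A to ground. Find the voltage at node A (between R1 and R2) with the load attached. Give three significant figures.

V ≈ 6.85 V

Below node A the series string R2+R3 = 56830 Ω sits in parallel with the 165000 Ω load: 42270 Ω.
V_A = 7.61 × 42270/(4700 + 42270) = 6.85 V.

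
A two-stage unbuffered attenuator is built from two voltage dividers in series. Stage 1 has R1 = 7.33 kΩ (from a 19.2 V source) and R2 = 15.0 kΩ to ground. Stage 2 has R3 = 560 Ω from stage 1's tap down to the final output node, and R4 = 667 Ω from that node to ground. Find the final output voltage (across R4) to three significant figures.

V_out ≈ 1.40 V

Stage 2 presents R3+R4 = 1227 Ω as a load on stage 1's tap.
Stage 1's lower leg becomes R2‖(R3+R4) = 1134 Ω, so V_mid = 19.2 × 1134/8464 = 2.573 V.
Stage 2 is itself unloaded: V_out = V_mid × R4/(R3+R4) = 2.573 × 667/1227 = 1.40 V.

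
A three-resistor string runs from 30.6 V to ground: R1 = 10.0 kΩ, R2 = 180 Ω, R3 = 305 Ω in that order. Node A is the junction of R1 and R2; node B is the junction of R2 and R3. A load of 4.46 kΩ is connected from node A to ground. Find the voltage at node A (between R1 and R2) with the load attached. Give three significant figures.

V ≈ 1.28 V

Below node A the series string R2+R3 = 485.0 Ω sits in parallel with the 4460 Ω load: 437.4 Ω.
V_A = 30.6 × 437.4/(10000 + 437.4) = 1.28 V.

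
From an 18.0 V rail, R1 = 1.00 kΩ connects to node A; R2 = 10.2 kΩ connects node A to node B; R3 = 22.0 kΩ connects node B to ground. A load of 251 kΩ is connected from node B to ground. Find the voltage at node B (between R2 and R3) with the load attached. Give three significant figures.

V ≈ 11.6 V

At node B, R3 is in parallel with the load: R3‖R_L = 20.23 kΩ.
Below node A the resistance is R2 + (R3‖R_L) = 30.43 kΩ, so V_A = 18.0 × 30.43/31.43 = 17.43 V.
Then V_B = V_A × (R3‖R_L)/(R2 + R3‖R_L) = 17.43 × 20.23/30.43 = 11.6 V.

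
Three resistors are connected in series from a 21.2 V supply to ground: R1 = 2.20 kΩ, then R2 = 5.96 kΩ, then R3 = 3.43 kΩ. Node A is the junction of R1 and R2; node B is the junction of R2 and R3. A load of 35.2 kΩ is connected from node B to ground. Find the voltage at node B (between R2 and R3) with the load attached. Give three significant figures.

V ≈ 5.87 V

At node B, R3 is in parallel with the load: R3‖R_L = 3.125 kΩ.
Below node A the resistance is R2 + (R3‖R_L) = 9.085 kΩ, so V_A = 21.2 × 9.085/11.29 = 17.07 V.
Then V_B = V_A × (R3‖R_L)/(R2 + R3‖R_L) = 17.07 × 3.125/9.085 = 5.87 V.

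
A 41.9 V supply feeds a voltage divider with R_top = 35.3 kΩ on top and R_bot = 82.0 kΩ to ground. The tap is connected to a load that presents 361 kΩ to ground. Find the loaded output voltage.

The load sits in parallel with R_bot: R_bot‖R_L = (82.0 × 361) / (82.0 + 361) = 66.82 kΩ.
V_out = 41.9 × 66.82 / (35.3 + 66.82) = 41.9 × 66.82/102.1 = 27.4 V.

V_out ≈ 27.4 V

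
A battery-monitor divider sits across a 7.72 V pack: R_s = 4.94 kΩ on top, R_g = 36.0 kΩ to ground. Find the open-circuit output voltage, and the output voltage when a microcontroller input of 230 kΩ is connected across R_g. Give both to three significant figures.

Unloaded: 6.79 V; loaded: 6.66 V

Open-circuit: V = 7.72 × 36.0/(4.94 + 36.0) = 6.79 V.
With the load, R_g becomes R_g‖R_L = 31.13 kΩ, so V = 7.72 × 31.13/36.07 = 6.66 V.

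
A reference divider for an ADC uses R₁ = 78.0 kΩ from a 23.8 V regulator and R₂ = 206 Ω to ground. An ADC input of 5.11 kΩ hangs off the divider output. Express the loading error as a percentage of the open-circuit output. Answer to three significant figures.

The divider's output (Thévenin) resistance is R₁‖R₂ = 205.5 Ω.
Fractional drop under load = R_th/(R_th + R_L) = 205.5 / (205.5 + 5110) = 0.03865.
So the output falls by 3.87 %.

3.87 %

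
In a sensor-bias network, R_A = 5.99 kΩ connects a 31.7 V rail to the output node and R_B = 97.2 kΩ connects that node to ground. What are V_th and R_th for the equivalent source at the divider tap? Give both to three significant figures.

V_th = 29.9 V, R_th = 5.64 kΩ

V_th is the open-circuit tap voltage: 31.7 × 97.2/(5.99 + 97.2) = 29.9 V.
With the supply zeroed, R_A and R_B appear in parallel from the tap: R_th = R_A‖R_B = (5.99 × 97.2)/103.2 = 5.64 kΩ.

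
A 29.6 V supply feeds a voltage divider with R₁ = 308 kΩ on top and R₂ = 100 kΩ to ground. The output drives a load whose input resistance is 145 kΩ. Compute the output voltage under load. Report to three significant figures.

The load sits in parallel with R₂: R₂‖R_L = (100 × 145) / (100 + 145) = 59.18 kΩ.
V_out = 29.6 × 59.18 / (308 + 59.18) = 29.6 × 59.18/367.2 = 4.77 V.
(Unloaded it would have been 7.25 V.)

V_out ≈ 4.77 V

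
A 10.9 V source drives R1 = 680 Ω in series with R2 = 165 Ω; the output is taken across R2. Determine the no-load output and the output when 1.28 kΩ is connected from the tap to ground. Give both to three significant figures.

Open-circuit: V = 10.9 × 165/(680 + 165) = 2.13 V.
With the load, R2 becomes R2‖R_L = 146.2 Ω, so V = 10.9 × 146.2/826.2 = 1.93 V.

Unloaded: 2.13 V; loaded: 1.93 V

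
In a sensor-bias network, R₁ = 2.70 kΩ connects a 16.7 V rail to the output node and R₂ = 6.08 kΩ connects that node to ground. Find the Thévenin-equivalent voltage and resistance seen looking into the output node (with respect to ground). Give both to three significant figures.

V_th = 11.6 V, R_th = 1.87 kΩ

V_th is the open-circuit tap voltage: 16.7 × 6.08/(2.70 + 6.08) = 11.6 V.
With the supply zeroed, R₁ and R₂ appear in parallel from the tap: R_th = R₁‖R₂ = (2.70 × 6.08)/8.780 = 1.87 kΩ.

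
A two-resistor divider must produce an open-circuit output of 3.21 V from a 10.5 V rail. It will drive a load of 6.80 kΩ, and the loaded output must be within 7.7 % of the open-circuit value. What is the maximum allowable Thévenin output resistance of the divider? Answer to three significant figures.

Loading drop = R_th/(R_th + R_L) ≤ 0.0770, so R_th ≤ R_L · ε/(1−ε) = 6.80 kΩ × 0.0770/0.9230 = 567 Ω.

R_th ≤ 567 Ω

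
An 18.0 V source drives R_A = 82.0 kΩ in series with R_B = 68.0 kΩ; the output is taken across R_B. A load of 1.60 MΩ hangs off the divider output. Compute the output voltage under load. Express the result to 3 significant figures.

The load sits in parallel with R_B: R_B‖R_L = (68.0 × 1600) / (68.0 + 1600) = 65.23 kΩ.
V_out = 18.0 × 65.23 / (82.0 + 65.23) = 18.0 × 65.23/147.2 = 7.97 V.

V_out ≈ 7.97 V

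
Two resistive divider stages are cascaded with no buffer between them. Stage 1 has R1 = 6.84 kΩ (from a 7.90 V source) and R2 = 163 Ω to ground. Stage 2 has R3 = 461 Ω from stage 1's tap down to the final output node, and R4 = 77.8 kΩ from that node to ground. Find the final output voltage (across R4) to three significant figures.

Stage 2 presents R3+R4 = 78260 Ω as a load on stage 1's tap.
Stage 1's lower leg becomes R2‖(R3+R4) = 162.7 Ω, so V_mid = 7.90 × 162.7/7003 = 0.1835 V.
Stage 2 is itself unloaded: V_out = V_mid × R4/(R3+R4) = 0.1835 × 77800/78260 = 0.182 V.

V_out ≈ 0.182 V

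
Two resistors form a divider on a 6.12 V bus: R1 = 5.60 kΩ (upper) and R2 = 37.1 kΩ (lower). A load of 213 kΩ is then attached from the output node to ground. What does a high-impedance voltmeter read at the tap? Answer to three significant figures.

The load sits in parallel with R2: R2‖R_L = (37.1 × 213) / (37.1 + 213) = 31.60 kΩ.
V_out = 6.12 × 31.60 / (5.60 + 31.60) = 6.12 × 31.60/37.20 = 5.20 V.
(Unloaded it would have been 5.32 V.)

V_out ≈ 5.20 V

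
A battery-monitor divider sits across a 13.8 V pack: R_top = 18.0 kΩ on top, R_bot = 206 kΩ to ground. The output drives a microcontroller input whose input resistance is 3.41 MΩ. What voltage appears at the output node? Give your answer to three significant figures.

The load sits in parallel with R_bot: R_bot‖R_L = (206 × 3410) / (206 + 3410) = 194.3 kΩ.
V_out = 13.8 × 194.3 / (18.0 + 194.3) = 13.8 × 194.3/212.3 = 12.6 V.
(Unloaded it would have been 12.7 V.)

V_out ≈ 12.6 V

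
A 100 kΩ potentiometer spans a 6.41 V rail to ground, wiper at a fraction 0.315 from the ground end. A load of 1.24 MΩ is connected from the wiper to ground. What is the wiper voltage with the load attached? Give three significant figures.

The wiper splits the pot into (1−α)R = 68.50 kΩ above and αR = 31.50 kΩ below.
Lower section ‖ load = 30.72 kΩ.
V_wiper = 6.41 × 30.72/(68.50 + 30.72) = 1.98 V.

V ≈ 1.98 V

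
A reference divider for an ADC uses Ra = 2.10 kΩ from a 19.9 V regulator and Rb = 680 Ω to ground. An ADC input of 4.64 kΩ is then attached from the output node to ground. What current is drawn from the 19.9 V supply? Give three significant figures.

Rb‖R_L = 593.1 Ω, so the source sees Ra + Rb‖R_L = 2693 Ω.
I = 19.9 V / 2693 Ω = 7.39 mA.

I ≈ 7.39 mA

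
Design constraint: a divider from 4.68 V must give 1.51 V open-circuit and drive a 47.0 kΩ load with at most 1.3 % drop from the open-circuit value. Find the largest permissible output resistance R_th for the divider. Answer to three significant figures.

R_th ≤ 619 Ω

Loading drop = R_th/(R_th + R_L) ≤ 0.0130, so R_th ≤ R_L · ε/(1−ε) = 47.0 kΩ × 0.0130/0.9870 = 619 Ω.
(Any R1, R2 with R2/(R1+R2) = 0.323 and R1‖R2 ≤ 619 Ω will meet the spec.)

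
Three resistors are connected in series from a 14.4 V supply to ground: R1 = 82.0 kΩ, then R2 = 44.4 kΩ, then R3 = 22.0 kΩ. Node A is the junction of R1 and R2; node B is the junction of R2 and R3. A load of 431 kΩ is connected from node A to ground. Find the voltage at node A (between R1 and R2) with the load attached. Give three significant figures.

Below node A the series string R2+R3 = 66.40 kΩ sits in parallel with the 431 kΩ load: 57.54 kΩ.
V_A = 14.4 × 57.54/(82.0 + 57.54) = 5.94 V.

V ≈ 5.94 V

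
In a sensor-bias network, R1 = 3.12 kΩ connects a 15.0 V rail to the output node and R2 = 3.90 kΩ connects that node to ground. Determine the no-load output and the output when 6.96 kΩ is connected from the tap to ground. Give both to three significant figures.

Unloaded: 8.33 V; loaded: 6.67 V

Open-circuit: V = 15.0 × 3.90/(3.12 + 3.90) = 8.33 V.
With the load, R2 becomes R2‖R_L = 2.499 kΩ, so V = 15.0 × 2.499/5.619 = 6.67 V.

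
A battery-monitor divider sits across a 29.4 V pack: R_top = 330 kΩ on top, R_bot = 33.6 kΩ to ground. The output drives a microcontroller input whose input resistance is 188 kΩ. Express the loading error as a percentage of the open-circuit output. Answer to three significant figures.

14.0 %

The divider's output (Thévenin) resistance is R_top‖R_bot = 30.50 kΩ.
Fractional drop under load = R_th/(R_th + R_L) = 30.50 / (30.50 + 188) = 0.1396.
So the output falls by 14.0 %.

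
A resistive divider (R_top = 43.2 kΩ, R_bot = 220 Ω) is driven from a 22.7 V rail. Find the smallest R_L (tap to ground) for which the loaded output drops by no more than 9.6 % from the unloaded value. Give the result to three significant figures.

R_L(min) ≈ 2.06 kΩ

Output resistance R_th = R_top‖R_bot = (43200 × 220)/43420 = 218.9 Ω.
The fractional drop is R_th/(R_th + R_L); requiring this ≤ 0.0960 gives R_L ≥ R_th(1/0.0960 − 1) = 218.9 × 9.417 = 2.06 kΩ.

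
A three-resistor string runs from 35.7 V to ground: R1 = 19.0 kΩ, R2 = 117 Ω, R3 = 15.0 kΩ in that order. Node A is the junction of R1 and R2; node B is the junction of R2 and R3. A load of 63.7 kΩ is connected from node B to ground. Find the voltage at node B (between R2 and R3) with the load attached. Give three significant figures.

At node B, R3 is in parallel with the load: R3‖R_L = 12140 Ω.
Below node A the resistance is R2 + (R3‖R_L) = 12260 Ω, so V_A = 35.7 × 12260/31260 = 14.00 V.
Then V_B = V_A × (R3‖R_L)/(R2 + R3‖R_L) = 14.00 × 12140/12260 = 13.9 V.

V ≈ 13.9 V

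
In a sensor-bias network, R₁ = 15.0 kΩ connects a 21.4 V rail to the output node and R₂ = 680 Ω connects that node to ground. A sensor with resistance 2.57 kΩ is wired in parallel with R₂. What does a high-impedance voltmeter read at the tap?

The load sits in parallel with R₂: R₂‖R_L = (680 × 2570) / (680 + 2570) = 537.7 Ω.
V_out = 21.4 × 537.7 / (15000 + 537.7) = 21.4 × 537.7/15540 = 0.741 V.
(Unloaded it would have been 0.928 V.)

V_out ≈ 0.741 V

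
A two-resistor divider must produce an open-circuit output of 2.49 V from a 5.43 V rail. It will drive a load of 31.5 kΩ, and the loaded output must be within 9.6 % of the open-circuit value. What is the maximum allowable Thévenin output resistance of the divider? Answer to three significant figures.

Loading drop = R_th/(R_th + R_L) ≤ 0.0960, so R_th ≤ R_L · ε/(1−ε) = 31.5 kΩ × 0.0960/0.9040 = 3.35 kΩ.

R_th ≤ 3.35 kΩ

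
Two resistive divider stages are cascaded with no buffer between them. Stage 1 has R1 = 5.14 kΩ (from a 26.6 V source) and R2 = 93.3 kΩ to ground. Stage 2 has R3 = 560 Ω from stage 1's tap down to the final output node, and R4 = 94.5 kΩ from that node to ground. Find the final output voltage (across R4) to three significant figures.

V_out ≈ 23.8 V

Stage 2 presents R3+R4 = 95060 Ω as a load on stage 1's tap.
Stage 1's lower leg becomes R2‖(R3+R4) = 47090 Ω, so V_mid = 26.6 × 47090/52230 = 23.98 V.
Stage 2 is itself unloaded: V_out = V_mid × R4/(R3+R4) = 23.98 × 94500/95060 = 23.8 V.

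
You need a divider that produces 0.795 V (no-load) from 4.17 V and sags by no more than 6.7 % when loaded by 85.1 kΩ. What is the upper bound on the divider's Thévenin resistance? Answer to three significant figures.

Loading drop = R_th/(R_th + R_L) ≤ 0.0670, so R_th ≤ R_L · ε/(1−ε) = 85.1 kΩ × 0.0670/0.9330 = 6.11 kΩ.
(Any R1, R2 with R2/(R1+R2) = 0.191 and R1‖R2 ≤ 6.11 kΩ will meet the spec.)

R_th ≤ 6.11 kΩ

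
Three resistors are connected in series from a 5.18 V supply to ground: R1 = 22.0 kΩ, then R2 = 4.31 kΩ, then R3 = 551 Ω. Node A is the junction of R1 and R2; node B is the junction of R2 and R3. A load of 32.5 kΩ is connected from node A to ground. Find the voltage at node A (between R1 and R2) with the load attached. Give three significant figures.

Below node A the series string R2+R3 = 4861 Ω sits in parallel with the 32500 Ω load: 4229 Ω.
V_A = 5.18 × 4229/(22000 + 4229) = 0.835 V.

V ≈ 0.835 V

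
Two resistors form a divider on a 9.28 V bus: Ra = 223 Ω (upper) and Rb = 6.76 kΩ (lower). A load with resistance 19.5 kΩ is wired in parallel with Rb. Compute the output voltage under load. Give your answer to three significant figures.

V_out ≈ 8.89 V

The load sits in parallel with Rb: Rb‖R_L = (6760 × 19500) / (6760 + 19500) = 5020 Ω.
V_out = 9.28 × 5020 / (223 + 5020) = 9.28 × 5020/5243 = 8.89 V.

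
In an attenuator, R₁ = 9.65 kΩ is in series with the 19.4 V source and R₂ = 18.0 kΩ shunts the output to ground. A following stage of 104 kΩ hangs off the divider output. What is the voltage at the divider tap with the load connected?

The load sits in parallel with R₂: R₂‖R_L = (18.0 × 104) / (18.0 + 104) = 15.34 kΩ.
V_out = 19.4 × 15.34 / (9.65 + 15.34) = 19.4 × 15.34/24.99 = 11.9 V.
(Unloaded it would have been 12.6 V.)

V_out ≈ 11.9 V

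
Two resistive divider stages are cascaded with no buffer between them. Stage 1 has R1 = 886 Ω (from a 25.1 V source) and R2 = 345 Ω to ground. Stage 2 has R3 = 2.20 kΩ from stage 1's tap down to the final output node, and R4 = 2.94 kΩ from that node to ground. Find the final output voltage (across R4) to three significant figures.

Stage 2 presents R3+R4 = 5140 Ω as a load on stage 1's tap.
Stage 1's lower leg becomes R2‖(R3+R4) = 323.3 Ω, so V_mid = 25.1 × 323.3/1209 = 6.710 V.
Stage 2 is itself unloaded: V_out = V_mid × R4/(R3+R4) = 6.710 × 2940/5140 = 3.84 V.

V_out ≈ 3.84 V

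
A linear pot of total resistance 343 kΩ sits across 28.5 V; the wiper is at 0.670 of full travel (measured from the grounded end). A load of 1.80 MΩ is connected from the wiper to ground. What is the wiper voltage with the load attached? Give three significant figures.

V ≈ 18.3 V

The wiper splits the pot into (1−α)R = 113.2 kΩ above and αR = 229.8 kΩ below.
Lower section ‖ load = 203.8 kΩ.
V_wiper = 28.5 × 203.8/(113.2 + 203.8) = 18.3 V.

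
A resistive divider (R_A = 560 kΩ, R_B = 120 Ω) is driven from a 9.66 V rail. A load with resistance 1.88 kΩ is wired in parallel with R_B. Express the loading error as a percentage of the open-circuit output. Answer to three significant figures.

The divider's output (Thévenin) resistance is R_A‖R_B = 120.0 Ω.
Fractional drop under load = R_th/(R_th + R_L) = 120.0 / (120.0 + 1880) = 0.05999.
So the output falls by 6.00 %.

6.00 %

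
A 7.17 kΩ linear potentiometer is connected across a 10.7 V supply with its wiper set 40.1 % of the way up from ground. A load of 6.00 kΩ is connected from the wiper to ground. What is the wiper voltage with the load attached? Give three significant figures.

The wiper splits the pot into (1−α)R = 4.295 kΩ above and αR = 2.875 kΩ below.
Lower section ‖ load = 1.944 kΩ.
V_wiper = 10.7 × 1.944/(4.295 + 1.944) = 3.33 V.

V ≈ 3.33 V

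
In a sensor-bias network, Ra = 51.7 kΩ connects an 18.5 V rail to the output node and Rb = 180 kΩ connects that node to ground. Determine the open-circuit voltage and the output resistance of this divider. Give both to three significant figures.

V_th = 14.4 V, R_th = 40.2 kΩ

V_th is the open-circuit tap voltage: 18.5 × 180/(51.7 + 180) = 14.4 V.
With the supply zeroed, Ra and Rb appear in parallel from the tap: R_th = Ra‖Rb = (51.7 × 180)/231.7 = 40.2 kΩ.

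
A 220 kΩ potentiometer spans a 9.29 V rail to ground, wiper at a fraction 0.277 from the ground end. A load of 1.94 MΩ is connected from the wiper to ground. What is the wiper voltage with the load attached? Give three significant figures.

V ≈ 2.52 V

The wiper splits the pot into (1−α)R = 159.1 kΩ above and αR = 60.94 kΩ below.
Lower section ‖ load = 59.08 kΩ.
V_wiper = 9.29 × 59.08/(159.1 + 59.08) = 2.52 V.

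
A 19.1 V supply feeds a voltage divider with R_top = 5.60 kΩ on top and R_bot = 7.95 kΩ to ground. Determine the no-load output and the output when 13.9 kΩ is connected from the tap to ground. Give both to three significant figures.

Open-circuit: V = 19.1 × 7.95/(5.60 + 7.95) = 11.2 V.
With the load, R_bot becomes R_bot‖R_L = 5.057 kΩ, so V = 19.1 × 5.057/10.66 = 9.06 V.

Unloaded: 11.2 V; loaded: 9.06 V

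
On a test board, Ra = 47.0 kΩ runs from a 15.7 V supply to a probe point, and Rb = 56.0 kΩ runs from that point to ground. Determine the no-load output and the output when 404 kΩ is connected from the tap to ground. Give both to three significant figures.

Open-circuit: V = 15.7 × 56.0/(47.0 + 56.0) = 8.54 V.
With the load, Rb becomes Rb‖R_L = 49.18 kΩ, so V = 15.7 × 49.18/96.18 = 8.03 V.

Unloaded: 8.54 V; loaded: 8.03 V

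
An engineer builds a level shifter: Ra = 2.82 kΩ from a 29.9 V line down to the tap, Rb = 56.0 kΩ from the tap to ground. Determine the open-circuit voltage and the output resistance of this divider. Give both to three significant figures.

V_th is the open-circuit tap voltage: 29.9 × 56.0/(2.82 + 56.0) = 28.5 V.
With the supply zeroed, Ra and Rb appear in parallel from the tap: R_th = Ra‖Rb = (2.82 × 56.0)/58.82 = 2.68 kΩ.

V_th = 28.5 V, R_th = 2.68 kΩ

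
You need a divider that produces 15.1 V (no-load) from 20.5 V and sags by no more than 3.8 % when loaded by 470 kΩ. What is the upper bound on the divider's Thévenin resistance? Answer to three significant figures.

R_th ≤ 18.6 kΩ

Loading drop = R_th/(R_th + R_L) ≤ 0.0380, so R_th ≤ R_L · ε/(1−ε) = 470 kΩ × 0.0380/0.9620 = 18.6 kΩ.
(Any R1, R2 with R2/(R1+R2) = 0.737 and R1‖R2 ≤ 18.6 kΩ will meet the spec.)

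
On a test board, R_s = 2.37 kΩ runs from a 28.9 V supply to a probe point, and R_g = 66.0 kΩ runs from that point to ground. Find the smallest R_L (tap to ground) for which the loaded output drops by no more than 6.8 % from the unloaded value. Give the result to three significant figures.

Output resistance R_th = R_s‖R_g = (2.37 × 66.0)/68.37 = 2.288 kΩ.
The fractional drop is R_th/(R_th + R_L); requiring this ≤ 0.0680 gives R_L ≥ R_th(1/0.0680 − 1) = 2.288 × 13.71 = 31.4 kΩ.

R_L(min) ≈ 31.4 kΩ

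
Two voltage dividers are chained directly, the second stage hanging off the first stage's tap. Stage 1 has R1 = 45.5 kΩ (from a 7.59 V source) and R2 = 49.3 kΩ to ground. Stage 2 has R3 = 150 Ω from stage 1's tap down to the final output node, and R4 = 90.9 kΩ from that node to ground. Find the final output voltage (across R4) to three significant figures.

V_out ≈ 3.13 V

Stage 2 presents R3+R4 = 91050 Ω as a load on stage 1's tap.
Stage 1's lower leg becomes R2‖(R3+R4) = 31980 Ω, so V_mid = 7.59 × 31980/77480 = 3.133 V.
Stage 2 is itself unloaded: V_out = V_mid × R4/(R3+R4) = 3.133 × 90900/91050 = 3.13 V.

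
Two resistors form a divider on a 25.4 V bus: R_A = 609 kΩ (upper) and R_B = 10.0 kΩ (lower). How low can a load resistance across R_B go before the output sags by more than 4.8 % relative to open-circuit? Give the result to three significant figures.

Output resistance R_th = R_A‖R_B = (609 × 10.0)/619.0 = 9.838 kΩ.
The fractional drop is R_th/(R_th + R_L); requiring this ≤ 0.0480 gives R_L ≥ R_th(1/0.0480 − 1) = 9.838 × 19.83 = 195 kΩ.

R_L(min) ≈ 195 kΩ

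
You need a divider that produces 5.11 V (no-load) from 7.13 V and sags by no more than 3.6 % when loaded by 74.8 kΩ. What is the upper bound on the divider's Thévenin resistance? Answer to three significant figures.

R_th ≤ 2.79 kΩ

Loading drop = R_th/(R_th + R_L) ≤ 0.0360, so R_th ≤ R_L · ε/(1−ε) = 74.8 kΩ × 0.0360/0.9640 = 2.79 kΩ.
(Any R1, R2 with R2/(R1+R2) = 0.717 and R1‖R2 ≤ 2.79 kΩ will meet the spec.)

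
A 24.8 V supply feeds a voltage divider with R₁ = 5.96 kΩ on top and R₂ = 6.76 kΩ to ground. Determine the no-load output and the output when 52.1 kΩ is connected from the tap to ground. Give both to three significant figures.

Open-circuit: V = 24.8 × 6.76/(5.96 + 6.76) = 13.2 V.
With the load, R₂ becomes R₂‖R_L = 5.984 kΩ, so V = 24.8 × 5.984/11.94 = 12.4 V.

Unloaded: 13.2 V; loaded: 12.4 V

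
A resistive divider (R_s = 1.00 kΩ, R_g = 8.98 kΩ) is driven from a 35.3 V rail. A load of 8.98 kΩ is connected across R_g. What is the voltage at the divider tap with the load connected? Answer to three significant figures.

The load sits in parallel with R_g: R_g‖R_L = (8.98 × 8.98) / (8.98 + 8.98) = 4.490 kΩ.
V_out = 35.3 × 4.490 / (1.00 + 4.490) = 35.3 × 4.490/5.490 = 28.9 V.

V_out ≈ 28.9 V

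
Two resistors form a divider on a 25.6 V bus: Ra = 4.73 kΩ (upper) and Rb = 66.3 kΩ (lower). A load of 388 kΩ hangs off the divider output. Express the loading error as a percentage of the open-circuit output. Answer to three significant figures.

1.13 %

The divider's output (Thévenin) resistance is Ra‖Rb = 4.415 kΩ.
Fractional drop under load = R_th/(R_th + R_L) = 4.415 / (4.415 + 388) = 0.01125.
So the output falls by 1.13 %.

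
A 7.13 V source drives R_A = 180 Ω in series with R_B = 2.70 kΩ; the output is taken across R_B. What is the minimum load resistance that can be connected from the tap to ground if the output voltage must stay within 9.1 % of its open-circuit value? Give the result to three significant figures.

R_L(min) ≈ 1.69 kΩ

Output resistance R_th = R_A‖R_B = (180 × 2700)/2880 = 168.8 Ω.
The fractional drop is R_th/(R_th + R_L); requiring this ≤ 0.0910 gives R_L ≥ R_th(1/0.0910 − 1) = 168.8 × 9.989 = 1.69 kΩ.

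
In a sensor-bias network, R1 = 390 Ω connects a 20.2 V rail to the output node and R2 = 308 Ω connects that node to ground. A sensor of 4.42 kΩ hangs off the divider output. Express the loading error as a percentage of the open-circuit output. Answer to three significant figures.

The divider's output (Thévenin) resistance is R1‖R2 = 172.1 Ω.
Fractional drop under load = R_th/(R_th + R_L) = 172.1 / (172.1 + 4420) = 0.03748.
So the output falls by 3.75 %.

3.75 %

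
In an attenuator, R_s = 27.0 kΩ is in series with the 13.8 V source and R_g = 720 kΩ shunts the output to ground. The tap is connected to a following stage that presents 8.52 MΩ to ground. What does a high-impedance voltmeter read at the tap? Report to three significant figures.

The load sits in parallel with R_g: R_g‖R_L = (720 × 8520) / (720 + 8520) = 663.9 kΩ.
V_out = 13.8 × 663.9 / (27.0 + 663.9) = 13.8 × 663.9/690.9 = 13.3 V.

V_out ≈ 13.3 V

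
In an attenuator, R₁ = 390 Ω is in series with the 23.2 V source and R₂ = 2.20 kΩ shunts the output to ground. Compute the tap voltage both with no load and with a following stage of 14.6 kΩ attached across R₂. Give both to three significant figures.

Open-circuit: V = 23.2 × 2200/(390 + 2200) = 19.7 V.
With the load, R₂ becomes R₂‖R_L = 1912 Ω, so V = 23.2 × 1912/2302 = 19.3 V.

Unloaded: 19.7 V; loaded: 19.3 V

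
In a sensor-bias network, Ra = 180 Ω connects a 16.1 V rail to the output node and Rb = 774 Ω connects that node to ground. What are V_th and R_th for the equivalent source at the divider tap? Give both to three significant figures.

V_th is the open-circuit tap voltage: 16.1 × 774/(180 + 774) = 13.1 V.
With the supply zeroed, Ra and Rb appear in parallel from the tap: R_th = Ra‖Rb = (180 × 774)/954.0 = 146 Ω.

V_th = 13.1 V, R_th = 146 Ω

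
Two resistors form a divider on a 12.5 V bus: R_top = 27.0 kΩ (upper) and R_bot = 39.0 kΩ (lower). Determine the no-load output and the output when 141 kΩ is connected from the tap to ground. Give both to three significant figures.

Unloaded: 7.39 V; loaded: 6.64 V

Open-circuit: V = 12.5 × 39.0/(27.0 + 39.0) = 7.39 V.
With the load, R_bot becomes R_bot‖R_L = 30.55 kΩ, so V = 12.5 × 30.55/57.55 = 6.64 V.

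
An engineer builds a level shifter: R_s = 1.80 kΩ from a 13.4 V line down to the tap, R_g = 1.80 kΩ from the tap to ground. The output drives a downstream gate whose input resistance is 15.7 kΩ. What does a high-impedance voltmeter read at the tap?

V_out ≈ 6.34 V

The load sits in parallel with R_g: R_g‖R_L = (1.80 × 15.7) / (1.80 + 15.7) = 1.615 kΩ.
V_out = 13.4 × 1.615 / (1.80 + 1.615) = 13.4 × 1.615/3.415 = 6.34 V.
(Unloaded it would have been 6.70 V.)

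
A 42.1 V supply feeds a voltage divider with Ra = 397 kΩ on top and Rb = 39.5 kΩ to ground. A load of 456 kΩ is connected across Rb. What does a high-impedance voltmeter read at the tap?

The load sits in parallel with Rb: Rb‖R_L = (39.5 × 456) / (39.5 + 456) = 36.35 kΩ.
V_out = 42.1 × 36.35 / (397 + 36.35) = 42.1 × 36.35/433.4 = 3.53 V.

V_out ≈ 3.53 V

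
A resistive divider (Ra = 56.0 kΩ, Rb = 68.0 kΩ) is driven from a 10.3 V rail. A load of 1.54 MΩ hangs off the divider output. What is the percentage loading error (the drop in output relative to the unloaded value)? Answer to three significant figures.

1.96 %

The divider's output (Thévenin) resistance is Ra‖Rb = 30.71 kΩ.
Fractional drop under load = R_th/(R_th + R_L) = 30.71 / (30.71 + 1540) = 0.01955.
So the output falls by 1.96 %.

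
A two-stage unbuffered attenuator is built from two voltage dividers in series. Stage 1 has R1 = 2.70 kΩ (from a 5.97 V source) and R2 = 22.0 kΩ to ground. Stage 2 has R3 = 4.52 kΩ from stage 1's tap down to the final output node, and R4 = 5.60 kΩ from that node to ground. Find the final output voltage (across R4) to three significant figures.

Stage 2 presents R3+R4 = 10.12 kΩ as a load on stage 1's tap.
Stage 1's lower leg becomes R2‖(R3+R4) = 6.932 kΩ, so V_mid = 5.97 × 6.932/9.632 = 4.296 V.
Stage 2 is itself unloaded: V_out = V_mid × R4/(R3+R4) = 4.296 × 5.60/10.12 = 2.38 V.

V_out ≈ 2.38 V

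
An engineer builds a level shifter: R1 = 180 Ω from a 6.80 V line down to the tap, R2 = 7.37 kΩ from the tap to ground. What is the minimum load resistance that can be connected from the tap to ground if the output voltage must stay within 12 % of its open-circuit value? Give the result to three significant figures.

Output resistance R_th = R1‖R2 = (180 × 7370)/7550 = 175.7 Ω.
The fractional drop is R_th/(R_th + R_L); requiring this ≤ 0.120 gives R_L ≥ R_th(1/0.120 − 1) = 175.7 × 7.333 = 1.29 kΩ.

R_L(min) ≈ 1.29 kΩ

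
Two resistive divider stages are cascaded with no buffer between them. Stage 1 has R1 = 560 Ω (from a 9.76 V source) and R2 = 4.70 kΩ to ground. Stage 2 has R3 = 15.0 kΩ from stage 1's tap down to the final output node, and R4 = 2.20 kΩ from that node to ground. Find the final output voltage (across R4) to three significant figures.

Stage 2 presents R3+R4 = 17200 Ω as a load on stage 1's tap.
Stage 1's lower leg becomes R2‖(R3+R4) = 3691 Ω, so V_mid = 9.76 × 3691/4251 = 8.474 V.
Stage 2 is itself unloaded: V_out = V_mid × R4/(R3+R4) = 8.474 × 2200/17200 = 1.08 V.

V_out ≈ 1.08 V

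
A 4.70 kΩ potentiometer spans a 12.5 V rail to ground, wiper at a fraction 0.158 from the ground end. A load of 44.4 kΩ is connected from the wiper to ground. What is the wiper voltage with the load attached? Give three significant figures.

V ≈ 1.95 V

The wiper splits the pot into (1−α)R = 3957 Ω above and αR = 742.6 Ω below.
Lower section ‖ load = 730.4 Ω.
V_wiper = 12.5 × 730.4/(3957 + 730.4) = 1.95 V.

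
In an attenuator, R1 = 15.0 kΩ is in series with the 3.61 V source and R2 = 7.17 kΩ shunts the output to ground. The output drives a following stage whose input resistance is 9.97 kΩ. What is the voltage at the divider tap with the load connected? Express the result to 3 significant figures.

The load sits in parallel with R2: R2‖R_L = (7.17 × 9.97) / (7.17 + 9.97) = 4.171 kΩ.
V_out = 3.61 × 4.171 / (15.0 + 4.171) = 3.61 × 4.171/19.17 = 0.785 V.

V_out ≈ 0.785 V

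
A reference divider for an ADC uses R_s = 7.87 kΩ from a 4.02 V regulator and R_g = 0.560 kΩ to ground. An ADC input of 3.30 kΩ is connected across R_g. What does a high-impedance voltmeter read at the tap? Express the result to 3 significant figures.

The load sits in parallel with R_g: R_g‖R_L = (560 × 3300) / (560 + 3300) = 478.8 Ω.
V_out = 4.02 × 478.8 / (7870 + 478.8) = 4.02 × 478.8/8349 = 0.231 V.
(Unloaded it would have been 0.267 V.)

V_out ≈ 0.231 V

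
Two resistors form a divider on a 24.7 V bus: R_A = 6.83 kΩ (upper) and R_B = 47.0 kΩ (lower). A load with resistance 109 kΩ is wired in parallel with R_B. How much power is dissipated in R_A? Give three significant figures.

P ≈ 2.65 mW

Total resistance from the source is R_A + (R_B‖R_L) = 39.67 kΩ, so I = 24.7/39.67 kΩ = 0.6226 mA.
P = I²·R_A = (0.6226 mA)² × 6.83 kΩ = 2.65 mW.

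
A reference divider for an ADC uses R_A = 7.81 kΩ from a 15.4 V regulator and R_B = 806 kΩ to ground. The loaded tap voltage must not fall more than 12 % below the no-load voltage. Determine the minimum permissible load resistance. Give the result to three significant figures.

Output resistance R_th = R_A‖R_B = (7.81 × 806)/813.8 = 7.735 kΩ.
The fractional drop is R_th/(R_th + R_L); requiring this ≤ 0.120 gives R_L ≥ R_th(1/0.120 − 1) = 7.735 × 7.333 = 56.7 kΩ.

R_L(min) ≈ 56.7 kΩ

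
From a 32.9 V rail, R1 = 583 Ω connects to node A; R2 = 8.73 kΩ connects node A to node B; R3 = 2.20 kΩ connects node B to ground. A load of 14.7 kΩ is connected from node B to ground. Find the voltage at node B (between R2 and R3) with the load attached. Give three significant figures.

At node B, R3 is in parallel with the load: R3‖R_L = 1914 Ω.
Below node A the resistance is R2 + (R3‖R_L) = 10640 Ω, so V_A = 32.9 × 10640/11230 = 31.19 V.
Then V_B = V_A × (R3‖R_L)/(R2 + R3‖R_L) = 31.19 × 1914/10640 = 5.61 V.

V ≈ 5.61 V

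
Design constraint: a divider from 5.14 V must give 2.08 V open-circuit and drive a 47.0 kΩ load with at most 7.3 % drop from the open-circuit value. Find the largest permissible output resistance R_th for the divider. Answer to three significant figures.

R_th ≤ 3.70 kΩ

Loading drop = R_th/(R_th + R_L) ≤ 0.0730, so R_th ≤ R_L · ε/(1−ε) = 47.0 kΩ × 0.0730/0.9270 = 3.70 kΩ.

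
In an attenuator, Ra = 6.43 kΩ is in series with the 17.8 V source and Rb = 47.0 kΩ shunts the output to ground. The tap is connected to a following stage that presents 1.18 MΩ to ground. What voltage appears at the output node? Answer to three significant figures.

The load sits in parallel with Rb: Rb‖R_L = (47.0 × 1180) / (47.0 + 1180) = 45.20 kΩ.
V_out = 17.8 × 45.20 / (6.43 + 45.20) = 17.8 × 45.20/51.63 = 15.6 V.

V_out ≈ 15.6 V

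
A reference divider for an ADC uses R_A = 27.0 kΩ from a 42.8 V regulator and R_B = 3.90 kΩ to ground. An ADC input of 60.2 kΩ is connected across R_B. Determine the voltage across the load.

V_out ≈ 5.11 V

The load sits in parallel with R_B: R_B‖R_L = (3.90 × 60.2) / (3.90 + 60.2) = 3.663 kΩ.
V_out = 42.8 × 3.663 / (27.0 + 3.663) = 42.8 × 3.663/30.66 = 5.11 V.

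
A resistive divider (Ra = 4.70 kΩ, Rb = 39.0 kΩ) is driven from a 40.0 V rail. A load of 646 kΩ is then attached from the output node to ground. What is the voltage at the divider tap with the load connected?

The load sits in parallel with Rb: Rb‖R_L = (39.0 × 646) / (39.0 + 646) = 36.78 kΩ.
V_out = 40.0 × 36.78 / (4.70 + 36.78) = 40.0 × 36.78/41.48 = 35.5 V.

V_out ≈ 35.5 V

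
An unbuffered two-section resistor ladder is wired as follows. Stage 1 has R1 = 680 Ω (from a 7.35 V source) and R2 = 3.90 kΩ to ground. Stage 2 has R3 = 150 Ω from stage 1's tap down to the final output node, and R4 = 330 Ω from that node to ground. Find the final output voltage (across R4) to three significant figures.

Stage 2 presents R3+R4 = 480.0 Ω as a load on stage 1's tap.
Stage 1's lower leg becomes R2‖(R3+R4) = 427.4 Ω, so V_mid = 7.35 × 427.4/1107 = 2.837 V.
Stage 2 is itself unloaded: V_out = V_mid × R4/(R3+R4) = 2.837 × 330/480.0 = 1.95 V.

V_out ≈ 1.95 V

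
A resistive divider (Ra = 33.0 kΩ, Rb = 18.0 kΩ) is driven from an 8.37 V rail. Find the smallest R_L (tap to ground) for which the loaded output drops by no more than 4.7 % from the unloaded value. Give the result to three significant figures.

Output resistance R_th = Ra‖Rb = (33.0 × 18.0)/51.00 = 11.65 kΩ.
The fractional drop is R_th/(R_th + R_L); requiring this ≤ 0.0470 gives R_L ≥ R_th(1/0.0470 − 1) = 11.65 × 20.28 = 236 kΩ.

R_L(min) ≈ 236 kΩ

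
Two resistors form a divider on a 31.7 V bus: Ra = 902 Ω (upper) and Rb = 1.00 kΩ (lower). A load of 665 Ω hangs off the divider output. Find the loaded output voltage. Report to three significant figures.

V_out ≈ 9.73 V

The load sits in parallel with Rb: Rb‖R_L = (1000 × 665) / (1000 + 665) = 399.4 Ω.
V_out = 31.7 × 399.4 / (902 + 399.4) = 31.7 × 399.4/1301 = 9.73 V.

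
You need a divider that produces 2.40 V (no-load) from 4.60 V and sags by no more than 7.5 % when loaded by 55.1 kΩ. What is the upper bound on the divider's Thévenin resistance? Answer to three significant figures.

R_th ≤ 4.47 kΩ

Loading drop = R_th/(R_th + R_L) ≤ 0.0750, so R_th ≤ R_L · ε/(1−ε) = 55.1 kΩ × 0.0750/0.9250 = 4.47 kΩ.
(Any R1, R2 with R2/(R1+R2) = 0.522 and R1‖R2 ≤ 4.47 kΩ will meet the spec.)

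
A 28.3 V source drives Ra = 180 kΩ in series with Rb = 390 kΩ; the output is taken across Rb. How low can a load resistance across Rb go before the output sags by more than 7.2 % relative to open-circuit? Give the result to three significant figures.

Output resistance R_th = Ra‖Rb = (180 × 390)/570.0 = 123.2 kΩ.
The fractional drop is R_th/(R_th + R_L); requiring this ≤ 0.0720 gives R_L ≥ R_th(1/0.0720 − 1) = 123.2 × 12.89 = 1.59 MΩ.

R_L(min) ≈ 1.59 MΩ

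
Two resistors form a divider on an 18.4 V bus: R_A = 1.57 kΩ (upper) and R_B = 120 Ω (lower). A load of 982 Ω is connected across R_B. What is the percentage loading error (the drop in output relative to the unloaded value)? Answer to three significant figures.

10.2 %

Unloaded V = 18.4 × 120/1690 = 1.3065 V.
Loaded: R_B‖R_L = 106.9 Ω, giving V = 18.4 × 106.9/1677 = 1.1733 V.
Drop = (1.3065 − 1.1733) / 1.3065 = 10.2 %.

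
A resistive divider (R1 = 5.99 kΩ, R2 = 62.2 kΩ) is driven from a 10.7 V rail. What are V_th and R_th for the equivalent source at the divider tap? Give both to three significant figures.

V_th = 9.76 V, R_th = 5.46 kΩ

V_th is the open-circuit tap voltage: 10.7 × 62.2/(5.99 + 62.2) = 9.76 V.
With the supply zeroed, R1 and R2 appear in parallel from the tap: R_th = R1‖R2 = (5.99 × 62.2)/68.19 = 5.46 kΩ.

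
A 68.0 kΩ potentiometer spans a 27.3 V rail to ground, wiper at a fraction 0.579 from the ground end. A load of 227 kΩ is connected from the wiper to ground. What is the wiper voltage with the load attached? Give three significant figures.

V ≈ 14.7 V

The wiper splits the pot into (1−α)R = 28.63 kΩ above and αR = 39.37 kΩ below.
Lower section ‖ load = 33.55 kΩ.
V_wiper = 27.3 × 33.55/(28.63 + 33.55) = 14.7 V.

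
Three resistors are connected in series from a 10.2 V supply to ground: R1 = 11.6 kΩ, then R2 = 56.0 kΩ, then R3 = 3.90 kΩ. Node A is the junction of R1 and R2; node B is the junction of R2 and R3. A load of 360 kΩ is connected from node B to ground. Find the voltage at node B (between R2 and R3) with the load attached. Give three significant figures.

V ≈ 0.551 V

At node B, R3 is in parallel with the load: R3‖R_L = 3.858 kΩ.
Below node A the resistance is R2 + (R3‖R_L) = 59.86 kΩ, so V_A = 10.2 × 59.86/71.46 = 8.544 V.
Then V_B = V_A × (R3‖R_L)/(R2 + R3‖R_L) = 8.544 × 3.858/59.86 = 0.551 V.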